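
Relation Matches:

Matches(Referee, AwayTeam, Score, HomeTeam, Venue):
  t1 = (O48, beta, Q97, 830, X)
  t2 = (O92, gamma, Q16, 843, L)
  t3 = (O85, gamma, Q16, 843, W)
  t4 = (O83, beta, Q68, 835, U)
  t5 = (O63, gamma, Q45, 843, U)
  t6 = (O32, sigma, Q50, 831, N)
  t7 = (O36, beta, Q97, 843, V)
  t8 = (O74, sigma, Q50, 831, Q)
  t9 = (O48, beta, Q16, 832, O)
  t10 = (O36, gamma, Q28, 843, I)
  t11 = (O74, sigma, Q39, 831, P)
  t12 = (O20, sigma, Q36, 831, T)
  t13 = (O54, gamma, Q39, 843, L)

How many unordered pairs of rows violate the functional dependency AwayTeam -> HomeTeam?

6

AwayTeam=beta: violating pairs (1,4), (1,7), (1,9), (4,7), (4,9), (7,9) — 6 pairs.
AwayTeam=gamma: all 5 rows agree on HomeTeam — 0 pairs.
AwayTeam=sigma: all 4 rows agree on HomeTeam — 0 pairs.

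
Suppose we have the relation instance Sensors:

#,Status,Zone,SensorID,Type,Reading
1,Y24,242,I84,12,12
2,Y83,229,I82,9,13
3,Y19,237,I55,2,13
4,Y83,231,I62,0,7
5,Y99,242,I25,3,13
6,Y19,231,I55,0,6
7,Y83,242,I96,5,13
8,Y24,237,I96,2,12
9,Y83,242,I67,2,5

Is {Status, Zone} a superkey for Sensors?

No

Rows 7 and 9 have the same {Status, Zone} value (Status=Y83, Zone=242) but are distinct tuples, so {Status, Zone} does not determine every attribute — not a superkey.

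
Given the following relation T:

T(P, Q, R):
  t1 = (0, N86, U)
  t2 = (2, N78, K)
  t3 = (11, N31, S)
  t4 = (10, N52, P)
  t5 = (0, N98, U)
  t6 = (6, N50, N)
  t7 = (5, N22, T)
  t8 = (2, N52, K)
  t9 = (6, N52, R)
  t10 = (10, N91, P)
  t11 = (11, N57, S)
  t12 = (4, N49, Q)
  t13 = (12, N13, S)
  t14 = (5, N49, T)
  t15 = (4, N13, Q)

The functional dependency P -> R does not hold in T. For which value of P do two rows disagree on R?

6

P=0: rows 1, 5 → R = U, U ✓
P=2: rows 2, 8 → R = K, K ✓
P=11: rows 3, 11 → R = S, S ✓
P=10: rows 4, 10 → R = P, P ✓
P=6: rows 6, 9 → R takes values {N, R} — violation
P=5: rows 7, 14 → R = T, T ✓
P=4: rows 12, 15 → R = Q, Q ✓
P=12: row 13 → R = S ✓
The only P value with inconsistent R is P=6.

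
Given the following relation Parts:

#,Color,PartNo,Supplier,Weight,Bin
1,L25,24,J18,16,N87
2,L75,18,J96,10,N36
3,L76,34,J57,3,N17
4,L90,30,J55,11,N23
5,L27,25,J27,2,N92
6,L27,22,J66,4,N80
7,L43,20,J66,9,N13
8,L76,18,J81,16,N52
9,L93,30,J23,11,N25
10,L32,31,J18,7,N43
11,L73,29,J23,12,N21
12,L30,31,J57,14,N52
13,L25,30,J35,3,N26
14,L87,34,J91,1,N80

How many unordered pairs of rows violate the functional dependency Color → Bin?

Color=L25: violating pairs (1,13) — 1 pair.
Color=L76: violating pairs (3,8) — 1 pair.
Color=L27: violating pairs (5,6) — 1 pair.

3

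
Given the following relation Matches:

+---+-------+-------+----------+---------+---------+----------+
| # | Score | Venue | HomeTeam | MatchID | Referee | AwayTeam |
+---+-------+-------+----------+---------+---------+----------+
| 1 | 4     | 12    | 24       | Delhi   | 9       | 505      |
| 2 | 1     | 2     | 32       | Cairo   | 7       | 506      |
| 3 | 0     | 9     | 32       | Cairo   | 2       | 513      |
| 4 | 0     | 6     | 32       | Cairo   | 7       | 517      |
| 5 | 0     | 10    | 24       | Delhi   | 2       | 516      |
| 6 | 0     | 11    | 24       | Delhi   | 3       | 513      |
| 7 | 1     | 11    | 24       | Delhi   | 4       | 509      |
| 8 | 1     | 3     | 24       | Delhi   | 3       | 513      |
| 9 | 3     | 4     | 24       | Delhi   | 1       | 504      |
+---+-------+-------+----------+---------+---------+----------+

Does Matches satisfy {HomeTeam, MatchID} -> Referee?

(HomeTeam=24, MatchID=Delhi): rows 1, 5, 6, 7, 8, 9 → Referee takes values {9, 2, 3, 4, 1} — violation
(HomeTeam=32, MatchID=Cairo): rows 2, 3, 4 → Referee takes values {7, 2} — violation
Two rows agree on {HomeTeam, MatchID} but differ on Referee, so {HomeTeam, MatchID} -> Referee does not hold.

No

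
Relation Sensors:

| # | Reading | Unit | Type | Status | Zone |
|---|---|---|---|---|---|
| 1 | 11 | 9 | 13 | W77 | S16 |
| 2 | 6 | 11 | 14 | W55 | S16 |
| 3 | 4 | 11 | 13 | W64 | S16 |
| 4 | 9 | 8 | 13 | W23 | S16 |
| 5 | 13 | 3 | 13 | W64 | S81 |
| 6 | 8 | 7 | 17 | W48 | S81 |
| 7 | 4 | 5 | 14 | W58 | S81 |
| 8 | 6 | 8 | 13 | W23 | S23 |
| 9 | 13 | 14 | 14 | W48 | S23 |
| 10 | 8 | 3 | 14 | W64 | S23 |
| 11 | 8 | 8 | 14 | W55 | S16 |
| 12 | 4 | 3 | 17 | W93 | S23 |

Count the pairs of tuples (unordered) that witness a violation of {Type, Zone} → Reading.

(Type=13, Zone=S16): violating pairs (1,3), (1,4), (3,4) — 3 pairs.
(Type=14, Zone=S16): violating pairs (2,11) — 1 pair.
(Type=14, Zone=S23): violating pairs (9,10) — 1 pair.

5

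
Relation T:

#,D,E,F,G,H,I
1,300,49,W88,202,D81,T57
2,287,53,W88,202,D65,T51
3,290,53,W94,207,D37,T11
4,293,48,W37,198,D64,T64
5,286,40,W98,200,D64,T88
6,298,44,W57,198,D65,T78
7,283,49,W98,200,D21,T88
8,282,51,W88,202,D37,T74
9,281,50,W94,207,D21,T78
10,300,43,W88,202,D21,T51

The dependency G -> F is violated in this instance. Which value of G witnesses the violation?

198

G=202: rows 1, 2, 8, 10 → F = W88, W88, W88, W88 ✓
G=207: rows 3, 9 → F = W94, W94 ✓
G=198: rows 4, 6 → F takes values {W37, W57} — violation
G=200: rows 5, 7 → F = W98, W98 ✓
The only G value with inconsistent F is G=198.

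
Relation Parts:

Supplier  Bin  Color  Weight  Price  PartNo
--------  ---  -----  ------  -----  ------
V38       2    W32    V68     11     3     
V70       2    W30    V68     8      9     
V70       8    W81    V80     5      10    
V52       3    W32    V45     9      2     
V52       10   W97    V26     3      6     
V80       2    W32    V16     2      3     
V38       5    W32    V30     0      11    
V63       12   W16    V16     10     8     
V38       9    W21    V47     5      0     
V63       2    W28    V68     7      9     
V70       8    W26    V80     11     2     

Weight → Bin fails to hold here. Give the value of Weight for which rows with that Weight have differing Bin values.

V16

Weight=V68: 3 rows → Bin = 2, 2, 2 ✓
Weight=V80: 2 rows → Bin = 8, 8 ✓
Weight=V45: 1 row → Bin = 3 ✓
Weight=V26: 1 row → Bin = 10 ✓
Weight=V16: 2 rows → Bin takes values {2, 12} — violation
Weight=V30: 1 row → Bin = 5 ✓
Weight=V47: 1 row → Bin = 9 ✓
The only Weight value with inconsistent Bin is Weight=V16.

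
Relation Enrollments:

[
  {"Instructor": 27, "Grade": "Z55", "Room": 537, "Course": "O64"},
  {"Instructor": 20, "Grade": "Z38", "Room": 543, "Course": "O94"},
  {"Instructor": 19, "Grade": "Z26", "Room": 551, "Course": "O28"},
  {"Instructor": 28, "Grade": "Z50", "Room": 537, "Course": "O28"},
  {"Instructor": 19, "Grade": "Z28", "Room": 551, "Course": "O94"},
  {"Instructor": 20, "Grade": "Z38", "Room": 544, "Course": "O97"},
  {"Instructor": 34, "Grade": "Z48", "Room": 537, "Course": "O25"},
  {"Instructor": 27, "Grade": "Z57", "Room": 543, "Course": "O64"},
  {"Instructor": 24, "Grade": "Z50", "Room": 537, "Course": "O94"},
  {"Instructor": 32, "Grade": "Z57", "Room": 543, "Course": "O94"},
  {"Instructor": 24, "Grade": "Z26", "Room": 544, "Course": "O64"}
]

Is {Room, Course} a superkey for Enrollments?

Two distinct rows share (Room=543, Course=O94), so {Room, Course} does not determine every attribute — not a superkey.

No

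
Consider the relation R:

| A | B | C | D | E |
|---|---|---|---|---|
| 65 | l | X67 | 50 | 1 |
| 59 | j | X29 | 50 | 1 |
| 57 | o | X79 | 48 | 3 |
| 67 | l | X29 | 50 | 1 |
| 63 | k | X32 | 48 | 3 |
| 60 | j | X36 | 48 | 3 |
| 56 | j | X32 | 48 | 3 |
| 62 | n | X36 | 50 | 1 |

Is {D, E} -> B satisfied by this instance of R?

(D=50, E=1): 4 rows → B takes values {l, j, n} — violation
(D=48, E=3): 4 rows → B takes values {o, k, j} — violation
Two rows agree on {D, E} but differ on B, so {D, E} -> B does not hold.

No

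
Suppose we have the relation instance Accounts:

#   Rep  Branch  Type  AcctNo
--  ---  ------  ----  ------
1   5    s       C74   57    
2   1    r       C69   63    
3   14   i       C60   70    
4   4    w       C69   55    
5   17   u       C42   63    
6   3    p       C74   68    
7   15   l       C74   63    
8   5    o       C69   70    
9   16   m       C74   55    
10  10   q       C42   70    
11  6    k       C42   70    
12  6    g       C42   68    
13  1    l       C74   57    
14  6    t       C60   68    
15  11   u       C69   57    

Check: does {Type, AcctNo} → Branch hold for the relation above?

No

(Type=C74, AcctNo=57): rows 1, 13 → Branch takes values {s, l} — violation
(Type=C69, AcctNo=63): row 2 → Branch = r ✓
(Type=C60, AcctNo=70): row 3 → Branch = i ✓
(Type=C69, AcctNo=55): row 4 → Branch = w ✓
(Type=C42, AcctNo=63): row 5 → Branch = u ✓
(Type=C74, AcctNo=68): row 6 → Branch = p ✓
(Type=C74, AcctNo=63): row 7 → Branch = l ✓
(Type=C69, AcctNo=70): row 8 → Branch = o ✓
(Type=C74, AcctNo=55): row 9 → Branch = m ✓
(Type=C42, AcctNo=70): rows 10, 11 → Branch takes values {q, k} — violation
(Type=C42, AcctNo=68): row 12 → Branch = g ✓
(Type=C60, AcctNo=68): row 14 → Branch = t ✓
(Type=C69, AcctNo=57): row 15 → Branch = u ✓
Two rows agree on {Type, AcctNo} but differ on Branch, so {Type, AcctNo} → Branch does not hold.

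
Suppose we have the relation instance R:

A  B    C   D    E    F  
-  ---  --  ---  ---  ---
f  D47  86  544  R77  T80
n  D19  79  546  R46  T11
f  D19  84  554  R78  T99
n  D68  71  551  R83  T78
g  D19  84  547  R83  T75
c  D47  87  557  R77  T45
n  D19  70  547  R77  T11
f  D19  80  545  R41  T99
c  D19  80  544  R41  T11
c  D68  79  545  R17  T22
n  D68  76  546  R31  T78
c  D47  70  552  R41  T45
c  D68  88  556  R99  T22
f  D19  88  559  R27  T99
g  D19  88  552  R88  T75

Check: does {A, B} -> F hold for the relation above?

Yes

(A=f, B=D47): 1 row → F = T80 ✓
(A=n, B=D19): 2 rows → F = T11, T11 ✓
(A=f, B=D19): 3 rows → F = T99, T99, T99 ✓
(A=n, B=D68): 2 rows → F = T78, T78 ✓
(A=g, B=D19): 2 rows → F = T75, T75 ✓
(A=c, B=D47): 2 rows → F = T45, T45 ✓
(A=c, B=D19): 1 row → F = T11 ✓
(A=c, B=D68): 2 rows → F = T22, T22 ✓
Every {A, B} value is associated with a single F value, so {A, B} -> F holds.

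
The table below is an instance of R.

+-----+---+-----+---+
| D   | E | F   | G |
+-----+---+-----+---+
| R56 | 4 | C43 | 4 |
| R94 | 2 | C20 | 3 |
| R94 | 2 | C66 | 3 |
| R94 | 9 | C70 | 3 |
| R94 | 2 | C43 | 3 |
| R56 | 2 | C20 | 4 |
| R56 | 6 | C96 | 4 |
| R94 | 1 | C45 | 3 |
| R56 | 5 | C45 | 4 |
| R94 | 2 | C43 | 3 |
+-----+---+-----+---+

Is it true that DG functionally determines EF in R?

No

(D=R56, G=4): 4 rows → {E,F} takes values {(4, C43), (2, C20), (6, C96), (5, C45)} — violation
(D=R94, G=3): 6 rows → {E,F} takes values {(2, C20), (2, C66), (9, C70), (2, C43), (1, C45)} — violation
Two rows agree on DG but differ on EF, so DG -> EF does not hold.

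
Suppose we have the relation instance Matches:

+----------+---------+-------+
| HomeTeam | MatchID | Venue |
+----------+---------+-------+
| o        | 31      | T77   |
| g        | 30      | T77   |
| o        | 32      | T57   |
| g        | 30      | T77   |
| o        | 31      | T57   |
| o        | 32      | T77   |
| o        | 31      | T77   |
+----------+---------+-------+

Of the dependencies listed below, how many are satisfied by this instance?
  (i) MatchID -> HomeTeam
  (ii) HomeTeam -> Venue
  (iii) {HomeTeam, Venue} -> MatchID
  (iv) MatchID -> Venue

1

(i) MatchID -> HomeTeam: every LHS value maps to a single RHS value — holds.
(ii) HomeTeam -> Venue: HomeTeam=o: 5 rows → Venue takes values {T77, T57} — violation — fails.
(iii) {HomeTeam, Venue} -> MatchID: (HomeTeam=o, Venue=T77): 3 rows → MatchID takes values {31, 32} — violation; (HomeTeam=o, Venue=T57): 2 rows → MatchID takes values {32, 31} — violation — fails.
(iv) MatchID -> Venue: MatchID=31: 3 rows → Venue takes values {T77, T57} — violation; MatchID=32: 2 rows → Venue takes values {T57, T77} — violation — fails.
1 of the 4 dependencies holds.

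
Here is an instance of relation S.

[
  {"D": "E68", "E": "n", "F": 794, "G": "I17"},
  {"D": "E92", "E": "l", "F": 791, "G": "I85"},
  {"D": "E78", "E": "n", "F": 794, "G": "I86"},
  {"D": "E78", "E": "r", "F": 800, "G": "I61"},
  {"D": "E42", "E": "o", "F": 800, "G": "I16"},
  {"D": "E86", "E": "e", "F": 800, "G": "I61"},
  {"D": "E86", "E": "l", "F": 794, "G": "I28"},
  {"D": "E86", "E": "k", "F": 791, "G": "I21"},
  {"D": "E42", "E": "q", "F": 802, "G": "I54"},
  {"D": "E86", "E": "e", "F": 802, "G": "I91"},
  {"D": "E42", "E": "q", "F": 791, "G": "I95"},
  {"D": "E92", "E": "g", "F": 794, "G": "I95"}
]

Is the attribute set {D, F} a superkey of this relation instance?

All 12 rows have distinct {D, F} values, so {D, F} → (all attributes) holds and {D, F} is a superkey.

Yes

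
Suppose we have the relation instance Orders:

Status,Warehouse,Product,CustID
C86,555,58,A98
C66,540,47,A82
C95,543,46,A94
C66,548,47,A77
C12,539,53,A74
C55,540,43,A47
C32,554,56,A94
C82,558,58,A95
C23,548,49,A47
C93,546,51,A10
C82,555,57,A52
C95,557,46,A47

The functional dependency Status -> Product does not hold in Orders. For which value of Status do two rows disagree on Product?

C82

Status=C86: 1 row → Product = 58 ✓
Status=C66: 2 rows → Product = 47, 47 ✓
Status=C95: 2 rows → Product = 46, 46 ✓
Status=C12: 1 row → Product = 53 ✓
Status=C55: 1 row → Product = 43 ✓
Status=C32: 1 row → Product = 56 ✓
Status=C82: 2 rows → Product takes values {58, 57} — violation
Status=C23: 1 row → Product = 49 ✓
Status=C93: 1 row → Product = 51 ✓
The only Status value with inconsistent Product is Status=C82.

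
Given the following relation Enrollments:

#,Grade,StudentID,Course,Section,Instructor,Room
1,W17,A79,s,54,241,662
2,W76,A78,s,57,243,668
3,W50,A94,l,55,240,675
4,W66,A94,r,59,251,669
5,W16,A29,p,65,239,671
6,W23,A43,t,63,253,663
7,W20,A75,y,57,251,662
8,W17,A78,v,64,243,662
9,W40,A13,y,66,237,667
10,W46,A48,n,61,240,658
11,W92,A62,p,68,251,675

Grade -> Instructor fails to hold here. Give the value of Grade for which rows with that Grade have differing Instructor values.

W17

Grade=W17: rows 1, 8 → Instructor takes values {241, 243} — violation
Grade=W76: row 2 → Instructor = 243 ✓
Grade=W50: row 3 → Instructor = 240 ✓
Grade=W66: row 4 → Instructor = 251 ✓
Grade=W16: row 5 → Instructor = 239 ✓
Grade=W23: row 6 → Instructor = 253 ✓
Grade=W20: row 7 → Instructor = 251 ✓
Grade=W40: row 9 → Instructor = 237 ✓
Grade=W46: row 10 → Instructor = 240 ✓
Grade=W92: row 11 → Instructor = 251 ✓
The only Grade value with inconsistent Instructor is Grade=W17.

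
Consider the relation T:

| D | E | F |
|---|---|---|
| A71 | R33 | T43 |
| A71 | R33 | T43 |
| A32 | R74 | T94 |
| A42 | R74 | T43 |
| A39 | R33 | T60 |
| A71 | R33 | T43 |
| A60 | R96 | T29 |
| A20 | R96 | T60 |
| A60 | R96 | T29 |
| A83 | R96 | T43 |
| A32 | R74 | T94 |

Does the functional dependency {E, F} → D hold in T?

(E=R33, F=T43): 3 rows → D = A71, A71, A71 ✓
(E=R74, F=T94): 2 rows → D = A32, A32 ✓
(E=R74, F=T43): 1 row → D = A42 ✓
(E=R33, F=T60): 1 row → D = A39 ✓
(E=R96, F=T29): 2 rows → D = A60, A60 ✓
(E=R96, F=T60): 1 row → D = A20 ✓
(E=R96, F=T43): 1 row → D = A83 ✓
Every {E, F} value is associated with a single D value, so {E, F} → D holds.

Yes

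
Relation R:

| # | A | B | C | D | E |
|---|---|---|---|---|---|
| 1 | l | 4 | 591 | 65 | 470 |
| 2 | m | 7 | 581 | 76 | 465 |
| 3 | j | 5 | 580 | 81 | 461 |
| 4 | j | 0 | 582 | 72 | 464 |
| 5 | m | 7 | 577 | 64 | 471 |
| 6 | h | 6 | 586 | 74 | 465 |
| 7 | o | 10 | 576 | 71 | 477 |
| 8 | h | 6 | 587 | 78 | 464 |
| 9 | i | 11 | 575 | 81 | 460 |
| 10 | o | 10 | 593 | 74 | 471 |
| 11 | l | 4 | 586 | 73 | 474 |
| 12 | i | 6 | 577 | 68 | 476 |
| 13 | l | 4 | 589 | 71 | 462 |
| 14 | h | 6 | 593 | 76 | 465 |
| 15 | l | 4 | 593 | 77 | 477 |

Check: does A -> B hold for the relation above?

No

A=l: rows 1, 11, 13, 15 → B = 4, 4, 4, 4 ✓
A=m: rows 2, 5 → B = 7, 7 ✓
A=j: rows 3, 4 → B takes values {5, 0} — violation
A=h: rows 6, 8, 14 → B = 6, 6, 6 ✓
A=o: rows 7, 10 → B = 10, 10 ✓
A=i: rows 9, 12 → B takes values {11, 6} — violation
Two rows agree on A but differ on B, so A -> B does not hold.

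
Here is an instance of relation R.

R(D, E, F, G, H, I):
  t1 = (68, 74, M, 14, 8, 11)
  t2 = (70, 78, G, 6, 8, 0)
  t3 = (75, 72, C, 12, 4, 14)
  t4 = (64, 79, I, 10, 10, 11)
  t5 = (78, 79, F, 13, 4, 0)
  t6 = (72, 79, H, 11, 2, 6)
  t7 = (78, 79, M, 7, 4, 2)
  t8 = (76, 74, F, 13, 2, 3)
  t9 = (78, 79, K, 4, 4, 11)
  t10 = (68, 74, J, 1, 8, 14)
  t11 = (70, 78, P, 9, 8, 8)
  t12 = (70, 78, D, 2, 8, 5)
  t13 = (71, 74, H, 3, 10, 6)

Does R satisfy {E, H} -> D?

(E=74, H=8): rows 1, 10 → D = 68, 68 ✓
(E=78, H=8): rows 2, 11, 12 → D = 70, 70, 70 ✓
(E=72, H=4): row 3 → D = 75 ✓
(E=79, H=10): row 4 → D = 64 ✓
(E=79, H=4): rows 5, 7, 9 → D = 78, 78, 78 ✓
(E=79, H=2): row 6 → D = 72 ✓
(E=74, H=2): row 8 → D = 76 ✓
(E=74, H=10): row 13 → D = 71 ✓
Every {E, H} value is associated with a single D value, so {E, H} -> D holds.

Yes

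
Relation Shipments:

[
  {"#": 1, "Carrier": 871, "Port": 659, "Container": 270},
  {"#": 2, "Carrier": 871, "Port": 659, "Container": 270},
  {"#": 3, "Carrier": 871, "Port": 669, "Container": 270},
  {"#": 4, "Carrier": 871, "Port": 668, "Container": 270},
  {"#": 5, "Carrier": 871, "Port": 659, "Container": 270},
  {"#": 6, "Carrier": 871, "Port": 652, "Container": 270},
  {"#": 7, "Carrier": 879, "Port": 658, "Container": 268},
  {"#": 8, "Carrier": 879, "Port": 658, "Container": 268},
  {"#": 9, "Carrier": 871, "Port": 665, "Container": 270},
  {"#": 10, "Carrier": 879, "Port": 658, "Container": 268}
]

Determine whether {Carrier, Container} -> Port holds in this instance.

(Carrier=871, Container=270): rows 1, 2, 3, 4, 5, 6, 9 → Port takes values {659, 669, 668, 652, 665} — violation
(Carrier=879, Container=268): rows 7, 8, 10 → Port = 658, 658, 658 ✓
Two rows agree on {Carrier, Container} but differ on Port, so {Carrier, Container} -> Port does not hold.

No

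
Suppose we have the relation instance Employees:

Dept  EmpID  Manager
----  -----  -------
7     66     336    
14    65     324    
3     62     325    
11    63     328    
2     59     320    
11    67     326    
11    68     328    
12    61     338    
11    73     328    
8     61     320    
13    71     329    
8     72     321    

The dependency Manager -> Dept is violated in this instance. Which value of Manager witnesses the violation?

Manager=336: 1 row → Dept = 7 ✓
Manager=324: 1 row → Dept = 14 ✓
Manager=325: 1 row → Dept = 3 ✓
Manager=328: 3 rows → Dept = 11, 11, 11 ✓
Manager=320: 2 rows → Dept takes values {2, 8} — violation
Manager=326: 1 row → Dept = 11 ✓
Manager=338: 1 row → Dept = 12 ✓
Manager=329: 1 row → Dept = 13 ✓
Manager=321: 1 row → Dept = 8 ✓
The only Manager value with inconsistent Dept is Manager=320.

320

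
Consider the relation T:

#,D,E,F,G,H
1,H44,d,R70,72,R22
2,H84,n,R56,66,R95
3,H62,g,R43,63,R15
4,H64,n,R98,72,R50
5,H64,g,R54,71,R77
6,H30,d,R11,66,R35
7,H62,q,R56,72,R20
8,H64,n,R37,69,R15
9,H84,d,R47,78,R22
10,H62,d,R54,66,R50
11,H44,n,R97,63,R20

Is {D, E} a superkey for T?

No

Rows 4 and 8 have the same {D, E} value (D=H64, E=n) but are distinct tuples, so {D, E} does not determine every attribute — not a superkey.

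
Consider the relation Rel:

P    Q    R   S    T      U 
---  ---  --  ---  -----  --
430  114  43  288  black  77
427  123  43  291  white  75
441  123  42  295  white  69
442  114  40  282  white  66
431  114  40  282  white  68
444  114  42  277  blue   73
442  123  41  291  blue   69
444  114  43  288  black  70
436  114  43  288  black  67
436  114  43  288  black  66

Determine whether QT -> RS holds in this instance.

(Q=114, T=black): 4 rows → {R,S} = (43, 288), (43, 288), (43, 288), (43, 288) ✓
(Q=123, T=white): 2 rows → {R,S} takes values {(43, 291), (42, 295)} — violation
(Q=114, T=white): 2 rows → {R,S} = (40, 282), (40, 282) ✓
(Q=114, T=blue): 1 row → {R,S} = (42, 277) ✓
(Q=123, T=blue): 1 row → {R,S} = (41, 291) ✓
Two rows agree on QT but differ on RS, so QT -> RS does not hold.

No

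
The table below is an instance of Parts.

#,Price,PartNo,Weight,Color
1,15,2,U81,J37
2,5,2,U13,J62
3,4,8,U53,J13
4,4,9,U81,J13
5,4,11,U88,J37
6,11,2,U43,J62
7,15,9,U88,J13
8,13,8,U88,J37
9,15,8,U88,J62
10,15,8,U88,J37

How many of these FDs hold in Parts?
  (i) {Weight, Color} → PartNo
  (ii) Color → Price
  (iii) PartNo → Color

0

(i) {Weight, Color} → PartNo: (Weight=U88, Color=J37): rows 5, 8, 10 → PartNo takes values {11, 8} — violation — fails.
(ii) Color → Price: Color=J37: rows 1, 5, 8, 10 → Price takes values {15, 4, 13} — violation; Color=J62: rows 2, 6, 9 → Price takes values {5, 11, 15} — violation; Color=J13: rows 3, 4, 7 → Price takes values {4, 15} — violation — fails.
(iii) PartNo → Color: PartNo=2: rows 1, 2, 6 → Color takes values {J37, J62} — violation; PartNo=8: rows 3, 8, 9, 10 → Color takes values {J13, J37, J62} — violation — fails.
None of the 3 dependencies hold.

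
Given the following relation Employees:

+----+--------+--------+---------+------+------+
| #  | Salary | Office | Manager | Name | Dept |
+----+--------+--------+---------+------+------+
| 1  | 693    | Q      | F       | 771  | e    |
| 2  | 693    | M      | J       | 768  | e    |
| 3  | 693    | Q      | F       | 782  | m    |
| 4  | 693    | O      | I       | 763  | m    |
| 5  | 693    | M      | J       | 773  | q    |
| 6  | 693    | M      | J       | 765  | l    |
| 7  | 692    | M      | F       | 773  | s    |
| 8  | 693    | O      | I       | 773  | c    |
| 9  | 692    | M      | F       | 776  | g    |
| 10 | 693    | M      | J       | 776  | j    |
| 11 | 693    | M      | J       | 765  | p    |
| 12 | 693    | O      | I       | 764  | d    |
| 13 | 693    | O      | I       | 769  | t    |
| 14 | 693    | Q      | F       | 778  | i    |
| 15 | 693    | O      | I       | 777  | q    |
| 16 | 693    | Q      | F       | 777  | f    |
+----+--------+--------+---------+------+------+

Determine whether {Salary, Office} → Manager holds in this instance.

(Salary=693, Office=Q): rows 1, 3, 14, 16 → Manager = F, F, F, F ✓
(Salary=693, Office=M): rows 2, 5, 6, 10, 11 → Manager = J, J, J, J, J ✓
(Salary=693, Office=O): rows 4, 8, 12, 13, 15 → Manager = I, I, I, I, I ✓
(Salary=692, Office=M): rows 7, 9 → Manager = F, F ✓
Every {Salary, Office} value is associated with a single Manager value, so {Salary, Office} → Manager holds.

Yes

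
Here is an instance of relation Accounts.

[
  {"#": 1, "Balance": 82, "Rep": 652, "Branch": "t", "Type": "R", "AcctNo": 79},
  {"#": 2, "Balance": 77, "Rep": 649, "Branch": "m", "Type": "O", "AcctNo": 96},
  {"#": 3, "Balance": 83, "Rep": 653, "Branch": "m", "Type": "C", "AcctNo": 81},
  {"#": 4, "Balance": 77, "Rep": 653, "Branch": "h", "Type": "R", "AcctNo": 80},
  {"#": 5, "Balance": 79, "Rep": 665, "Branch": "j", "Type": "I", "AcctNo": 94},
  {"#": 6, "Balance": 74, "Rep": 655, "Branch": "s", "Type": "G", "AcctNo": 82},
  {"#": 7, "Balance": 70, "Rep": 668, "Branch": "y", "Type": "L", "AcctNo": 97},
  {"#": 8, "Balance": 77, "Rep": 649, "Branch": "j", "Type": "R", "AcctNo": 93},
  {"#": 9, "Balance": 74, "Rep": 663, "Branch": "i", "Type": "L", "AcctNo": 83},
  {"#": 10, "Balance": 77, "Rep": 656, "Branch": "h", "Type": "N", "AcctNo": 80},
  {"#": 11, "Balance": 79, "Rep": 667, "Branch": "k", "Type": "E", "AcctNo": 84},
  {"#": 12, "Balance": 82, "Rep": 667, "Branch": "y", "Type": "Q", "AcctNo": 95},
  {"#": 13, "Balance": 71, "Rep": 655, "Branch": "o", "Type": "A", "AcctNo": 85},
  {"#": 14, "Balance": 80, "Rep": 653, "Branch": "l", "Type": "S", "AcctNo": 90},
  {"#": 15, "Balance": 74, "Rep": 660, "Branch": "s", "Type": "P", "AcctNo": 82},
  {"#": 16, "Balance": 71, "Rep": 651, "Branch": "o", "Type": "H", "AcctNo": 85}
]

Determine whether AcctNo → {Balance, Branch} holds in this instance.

AcctNo=79: row 1 → {Balance,Branch} = (82, t) ✓
AcctNo=96: row 2 → {Balance,Branch} = (77, m) ✓
AcctNo=81: row 3 → {Balance,Branch} = (83, m) ✓
AcctNo=80: rows 4, 10 → {Balance,Branch} = (77, h), (77, h) ✓
AcctNo=94: row 5 → {Balance,Branch} = (79, j) ✓
AcctNo=82: rows 6, 15 → {Balance,Branch} = (74, s), (74, s) ✓
AcctNo=97: row 7 → {Balance,Branch} = (70, y) ✓
AcctNo=93: row 8 → {Balance,Branch} = (77, j) ✓
AcctNo=83: row 9 → {Balance,Branch} = (74, i) ✓
AcctNo=84: row 11 → {Balance,Branch} = (79, k) ✓
AcctNo=95: row 12 → {Balance,Branch} = (82, y) ✓
AcctNo=85: rows 13, 16 → {Balance,Branch} = (71, o), (71, o) ✓
AcctNo=90: row 14 → {Balance,Branch} = (80, l) ✓
Every AcctNo value is associated with a single {Balance, Branch} value, so AcctNo → {Balance, Branch} holds.

Yes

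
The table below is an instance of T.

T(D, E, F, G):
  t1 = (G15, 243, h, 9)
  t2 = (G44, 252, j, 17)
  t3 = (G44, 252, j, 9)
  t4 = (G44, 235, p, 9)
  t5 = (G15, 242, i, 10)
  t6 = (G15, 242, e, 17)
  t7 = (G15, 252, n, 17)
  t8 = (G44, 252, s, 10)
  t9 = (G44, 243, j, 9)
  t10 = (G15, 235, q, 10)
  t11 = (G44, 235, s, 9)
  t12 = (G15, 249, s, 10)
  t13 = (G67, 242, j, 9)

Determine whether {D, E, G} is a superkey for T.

Rows 4 and 11 have the same {D, E, G} value (D=G44, E=235, G=9) but are distinct tuples, so {D, E, G} does not determine every attribute — not a superkey.

No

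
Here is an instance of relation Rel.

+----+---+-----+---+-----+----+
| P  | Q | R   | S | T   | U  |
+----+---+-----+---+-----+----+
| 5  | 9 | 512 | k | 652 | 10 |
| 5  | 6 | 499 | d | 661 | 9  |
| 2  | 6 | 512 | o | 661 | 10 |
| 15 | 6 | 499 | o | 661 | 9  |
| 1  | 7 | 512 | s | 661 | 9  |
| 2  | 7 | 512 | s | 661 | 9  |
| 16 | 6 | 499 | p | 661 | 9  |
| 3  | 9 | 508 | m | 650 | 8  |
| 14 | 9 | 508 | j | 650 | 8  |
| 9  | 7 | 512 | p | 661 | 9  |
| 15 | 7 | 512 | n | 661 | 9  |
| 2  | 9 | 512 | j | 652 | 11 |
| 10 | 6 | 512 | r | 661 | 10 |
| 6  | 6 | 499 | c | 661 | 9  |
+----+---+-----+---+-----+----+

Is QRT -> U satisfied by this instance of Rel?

No

(Q=9, R=512, T=652): 2 rows → U takes values {10, 11} — violation
(Q=6, R=499, T=661): 4 rows → U = 9, 9, 9, 9 ✓
(Q=6, R=512, T=661): 2 rows → U = 10, 10 ✓
(Q=7, R=512, T=661): 4 rows → U = 9, 9, 9, 9 ✓
(Q=9, R=508, T=650): 2 rows → U = 8, 8 ✓
Two rows agree on QRT but differ on U, so QRT -> U does not hold.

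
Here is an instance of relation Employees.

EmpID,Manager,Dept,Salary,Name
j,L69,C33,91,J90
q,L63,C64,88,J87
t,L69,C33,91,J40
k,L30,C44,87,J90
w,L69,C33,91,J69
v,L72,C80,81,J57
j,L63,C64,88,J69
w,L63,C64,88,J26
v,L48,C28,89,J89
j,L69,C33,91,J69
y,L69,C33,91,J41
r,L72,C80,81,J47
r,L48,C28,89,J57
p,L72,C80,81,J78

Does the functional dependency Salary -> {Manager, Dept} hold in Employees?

Yes

Salary=91: 5 rows → {Manager,Dept} = (L69, C33), (L69, C33), (L69, C33), (L69, C33), (L69, C33) ✓
Salary=88: 3 rows → {Manager,Dept} = (L63, C64), (L63, C64), (L63, C64) ✓
Salary=87: 1 row → {Manager,Dept} = (L30, C44) ✓
Salary=81: 3 rows → {Manager,Dept} = (L72, C80), (L72, C80), (L72, C80) ✓
Salary=89: 2 rows → {Manager,Dept} = (L48, C28), (L48, C28) ✓
Every Salary value is associated with a single {Manager, Dept} value, so Salary -> {Manager, Dept} holds.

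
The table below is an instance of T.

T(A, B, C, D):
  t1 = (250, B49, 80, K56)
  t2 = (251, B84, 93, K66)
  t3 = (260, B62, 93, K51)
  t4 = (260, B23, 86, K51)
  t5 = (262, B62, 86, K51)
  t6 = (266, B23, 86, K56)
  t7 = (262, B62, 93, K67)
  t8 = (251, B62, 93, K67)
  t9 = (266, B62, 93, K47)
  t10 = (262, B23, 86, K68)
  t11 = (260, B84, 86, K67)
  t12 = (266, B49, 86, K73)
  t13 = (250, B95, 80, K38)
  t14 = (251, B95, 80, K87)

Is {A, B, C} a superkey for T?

All 14 rows have distinct {A, B, C} values, so {A, B, C} → (all attributes) holds and {A, B, C} is a superkey.

Yes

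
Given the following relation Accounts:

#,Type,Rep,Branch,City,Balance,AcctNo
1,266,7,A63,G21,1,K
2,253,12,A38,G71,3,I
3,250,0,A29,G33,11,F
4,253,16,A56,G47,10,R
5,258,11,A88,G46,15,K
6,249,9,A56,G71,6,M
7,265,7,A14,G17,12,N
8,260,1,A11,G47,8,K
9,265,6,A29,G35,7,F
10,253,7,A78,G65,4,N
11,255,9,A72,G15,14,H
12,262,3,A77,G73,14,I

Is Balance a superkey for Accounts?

No

Rows 11 and 12 have the same Balance value Balance=14 but are distinct tuples, so Balance does not determine every attribute — not a superkey.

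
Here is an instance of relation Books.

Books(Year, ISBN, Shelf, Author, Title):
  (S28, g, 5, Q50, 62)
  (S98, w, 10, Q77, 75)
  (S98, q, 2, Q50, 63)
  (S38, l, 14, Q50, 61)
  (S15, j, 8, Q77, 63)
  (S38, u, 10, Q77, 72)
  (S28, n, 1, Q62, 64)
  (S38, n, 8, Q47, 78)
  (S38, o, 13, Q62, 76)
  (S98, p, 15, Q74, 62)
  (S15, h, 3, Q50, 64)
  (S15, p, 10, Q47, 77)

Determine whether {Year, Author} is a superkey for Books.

All 12 rows have distinct {Year, Author} values, so {Year, Author} → (all attributes) holds and {Year, Author} is a superkey.

Yes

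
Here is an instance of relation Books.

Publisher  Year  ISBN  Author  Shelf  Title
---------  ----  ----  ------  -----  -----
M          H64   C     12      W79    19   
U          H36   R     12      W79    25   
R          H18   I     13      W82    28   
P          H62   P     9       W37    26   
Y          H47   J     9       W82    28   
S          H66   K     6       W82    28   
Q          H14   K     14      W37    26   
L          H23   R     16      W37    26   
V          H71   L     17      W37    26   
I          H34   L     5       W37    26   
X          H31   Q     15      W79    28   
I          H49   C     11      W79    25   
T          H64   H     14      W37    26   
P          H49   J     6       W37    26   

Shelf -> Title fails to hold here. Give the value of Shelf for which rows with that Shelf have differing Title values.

Shelf=W79: 4 rows → Title takes values {19, 25, 28} — violation
Shelf=W82: 3 rows → Title = 28, 28, 28 ✓
Shelf=W37: 7 rows → Title = 26, 26, 26, 26, 26, 26, 26 ✓
The only Shelf value with inconsistent Title is Shelf=W79.

W79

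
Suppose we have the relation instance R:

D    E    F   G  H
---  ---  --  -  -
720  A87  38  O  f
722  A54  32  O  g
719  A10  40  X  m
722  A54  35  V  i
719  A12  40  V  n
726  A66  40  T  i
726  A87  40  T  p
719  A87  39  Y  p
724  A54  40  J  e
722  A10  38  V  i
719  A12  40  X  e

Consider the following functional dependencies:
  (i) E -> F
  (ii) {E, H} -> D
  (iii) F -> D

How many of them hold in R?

(i) E -> F: E=A87: 3 rows → F takes values {38, 40, 39} — violation; E=A54: 3 rows → F takes values {32, 35, 40} — violation; E=A10: 2 rows → F takes values {40, 38} — violation — fails.
(ii) {E, H} -> D: (E=A87, H=p): 2 rows → D takes values {726, 719} — violation — fails.
(iii) F -> D: F=38: 2 rows → D takes values {720, 722} — violation; F=40: 6 rows → D takes values {719, 726, 724} — violation — fails.
None of the 3 dependencies hold.

0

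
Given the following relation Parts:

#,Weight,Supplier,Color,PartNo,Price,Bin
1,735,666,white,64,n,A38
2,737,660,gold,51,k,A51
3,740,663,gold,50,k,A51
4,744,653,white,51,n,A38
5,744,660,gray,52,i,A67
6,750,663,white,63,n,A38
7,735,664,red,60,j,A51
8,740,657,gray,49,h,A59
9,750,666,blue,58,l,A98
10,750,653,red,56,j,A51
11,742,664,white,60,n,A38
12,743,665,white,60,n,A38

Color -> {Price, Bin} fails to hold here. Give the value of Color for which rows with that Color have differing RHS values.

Color=white: rows 1, 4, 6, 11, 12 → {Price,Bin} = (n, A38), (n, A38), (n, A38), (n, A38), (n, A38) ✓
Color=gold: rows 2, 3 → {Price,Bin} = (k, A51), (k, A51) ✓
Color=gray: rows 5, 8 → {Price,Bin} takes values {(i, A67), (h, A59)} — violation
Color=red: rows 7, 10 → {Price,Bin} = (j, A51), (j, A51) ✓
Color=blue: row 9 → {Price,Bin} = (l, A98) ✓
The only Color value with inconsistent RHS is Color=gray.

gray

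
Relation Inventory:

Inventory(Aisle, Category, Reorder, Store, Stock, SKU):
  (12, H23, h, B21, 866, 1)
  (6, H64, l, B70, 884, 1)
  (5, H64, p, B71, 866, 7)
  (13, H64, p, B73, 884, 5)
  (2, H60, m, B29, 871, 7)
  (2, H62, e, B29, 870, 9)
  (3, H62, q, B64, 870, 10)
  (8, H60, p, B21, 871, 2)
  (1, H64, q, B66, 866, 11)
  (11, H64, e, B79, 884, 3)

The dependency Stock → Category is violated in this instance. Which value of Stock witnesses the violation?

Stock=866: 3 rows → Category takes values {H23, H64} — violation
Stock=884: 3 rows → Category = H64, H64, H64 ✓
Stock=871: 2 rows → Category = H60, H60 ✓
Stock=870: 2 rows → Category = H62, H62 ✓
The only Stock value with inconsistent Category is Stock=866.

866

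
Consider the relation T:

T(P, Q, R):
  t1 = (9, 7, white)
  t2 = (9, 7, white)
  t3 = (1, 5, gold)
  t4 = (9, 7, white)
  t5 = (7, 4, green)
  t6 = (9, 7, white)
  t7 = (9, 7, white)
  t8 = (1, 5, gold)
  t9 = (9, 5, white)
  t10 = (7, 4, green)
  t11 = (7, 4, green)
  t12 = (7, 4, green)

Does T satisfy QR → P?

(Q=7, R=white): rows 1, 2, 4, 6, 7 → P = 9, 9, 9, 9, 9 ✓
(Q=5, R=gold): rows 3, 8 → P = 1, 1 ✓
(Q=4, R=green): rows 5, 10, 11, 12 → P = 7, 7, 7, 7 ✓
(Q=5, R=white): row 9 → P = 9 ✓
Every QR value is associated with a single P value, so QR → P holds.

Yes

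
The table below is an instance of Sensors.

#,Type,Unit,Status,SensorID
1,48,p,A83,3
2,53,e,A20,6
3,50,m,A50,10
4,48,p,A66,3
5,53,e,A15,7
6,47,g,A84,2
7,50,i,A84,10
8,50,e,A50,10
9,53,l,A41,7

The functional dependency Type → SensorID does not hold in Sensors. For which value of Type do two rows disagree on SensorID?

53

Type=48: rows 1, 4 → SensorID = 3, 3 ✓
Type=53: rows 2, 5, 9 → SensorID takes values {6, 7} — violation
Type=50: rows 3, 7, 8 → SensorID = 10, 10, 10 ✓
Type=47: row 6 → SensorID = 2 ✓
The only Type value with inconsistent SensorID is Type=53.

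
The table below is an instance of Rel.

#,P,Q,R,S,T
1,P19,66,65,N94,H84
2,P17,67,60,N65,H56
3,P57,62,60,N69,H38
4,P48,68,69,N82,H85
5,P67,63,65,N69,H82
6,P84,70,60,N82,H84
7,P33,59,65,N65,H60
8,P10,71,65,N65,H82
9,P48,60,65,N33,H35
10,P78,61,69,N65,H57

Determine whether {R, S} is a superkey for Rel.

Rows 7 and 8 have the same {R, S} value (R=65, S=N65) but are distinct tuples, so {R, S} does not determine every attribute — not a superkey.

No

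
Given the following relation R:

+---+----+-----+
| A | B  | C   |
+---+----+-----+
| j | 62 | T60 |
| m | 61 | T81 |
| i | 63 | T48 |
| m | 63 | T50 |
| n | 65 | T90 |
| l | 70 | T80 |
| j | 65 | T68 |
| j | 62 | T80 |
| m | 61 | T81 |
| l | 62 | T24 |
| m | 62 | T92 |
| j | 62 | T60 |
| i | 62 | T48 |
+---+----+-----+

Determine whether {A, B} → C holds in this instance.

No

(A=j, B=62): 3 rows → C takes values {T60, T80} — violation
(A=m, B=61): 2 rows → C = T81, T81 ✓
(A=i, B=63): 1 row → C = T48 ✓
(A=m, B=63): 1 row → C = T50 ✓
(A=n, B=65): 1 row → C = T90 ✓
(A=l, B=70): 1 row → C = T80 ✓
(A=j, B=65): 1 row → C = T68 ✓
(A=l, B=62): 1 row → C = T24 ✓
(A=m, B=62): 1 row → C = T92 ✓
(A=i, B=62): 1 row → C = T48 ✓
Two rows agree on {A, B} but differ on C, so {A, B} → C does not hold.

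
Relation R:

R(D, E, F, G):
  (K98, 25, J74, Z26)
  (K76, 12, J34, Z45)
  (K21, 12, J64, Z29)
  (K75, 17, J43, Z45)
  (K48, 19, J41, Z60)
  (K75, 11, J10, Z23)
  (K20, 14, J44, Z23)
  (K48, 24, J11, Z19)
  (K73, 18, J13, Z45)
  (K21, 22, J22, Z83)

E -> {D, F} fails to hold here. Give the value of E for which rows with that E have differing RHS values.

12

E=25: 1 row → {D,F} = (K98, J74) ✓
E=12: 2 rows → {D,F} takes values {(K76, J34), (K21, J64)} — violation
E=17: 1 row → {D,F} = (K75, J43) ✓
E=19: 1 row → {D,F} = (K48, J41) ✓
E=11: 1 row → {D,F} = (K75, J10) ✓
E=14: 1 row → {D,F} = (K20, J44) ✓
E=24: 1 row → {D,F} = (K48, J11) ✓
E=18: 1 row → {D,F} = (K73, J13) ✓
E=22: 1 row → {D,F} = (K21, J22) ✓
The only E value with inconsistent RHS is E=12.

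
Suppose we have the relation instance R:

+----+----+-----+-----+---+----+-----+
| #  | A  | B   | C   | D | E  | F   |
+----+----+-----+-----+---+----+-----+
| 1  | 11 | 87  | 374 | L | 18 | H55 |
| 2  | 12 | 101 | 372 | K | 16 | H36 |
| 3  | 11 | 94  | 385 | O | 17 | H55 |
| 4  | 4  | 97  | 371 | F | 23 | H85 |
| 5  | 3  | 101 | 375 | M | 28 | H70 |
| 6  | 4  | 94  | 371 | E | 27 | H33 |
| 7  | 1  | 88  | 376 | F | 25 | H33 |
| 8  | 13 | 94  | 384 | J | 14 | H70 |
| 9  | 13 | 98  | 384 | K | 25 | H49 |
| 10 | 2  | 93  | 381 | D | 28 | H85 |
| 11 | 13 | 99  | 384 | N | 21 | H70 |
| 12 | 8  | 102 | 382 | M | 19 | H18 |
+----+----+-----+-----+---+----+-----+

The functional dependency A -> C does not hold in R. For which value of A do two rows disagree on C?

A=11: rows 1, 3 → C takes values {374, 385} — violation
A=12: row 2 → C = 372 ✓
A=4: rows 4, 6 → C = 371, 371 ✓
A=3: row 5 → C = 375 ✓
A=1: row 7 → C = 376 ✓
A=13: rows 8, 9, 11 → C = 384, 384, 384 ✓
A=2: row 10 → C = 381 ✓
A=8: row 12 → C = 382 ✓
The only A value with inconsistent C is A=11.

11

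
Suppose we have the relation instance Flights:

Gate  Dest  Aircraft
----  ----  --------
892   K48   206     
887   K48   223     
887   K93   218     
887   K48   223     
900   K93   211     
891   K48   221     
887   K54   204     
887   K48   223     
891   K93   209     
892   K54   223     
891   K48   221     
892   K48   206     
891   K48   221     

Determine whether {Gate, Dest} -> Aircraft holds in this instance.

(Gate=892, Dest=K48): 2 rows → Aircraft = 206, 206 ✓
(Gate=887, Dest=K48): 3 rows → Aircraft = 223, 223, 223 ✓
(Gate=887, Dest=K93): 1 row → Aircraft = 218 ✓
(Gate=900, Dest=K93): 1 row → Aircraft = 211 ✓
(Gate=891, Dest=K48): 3 rows → Aircraft = 221, 221, 221 ✓
(Gate=887, Dest=K54): 1 row → Aircraft = 204 ✓
(Gate=891, Dest=K93): 1 row → Aircraft = 209 ✓
(Gate=892, Dest=K54): 1 row → Aircraft = 223 ✓
Every {Gate, Dest} value is associated with a single Aircraft value, so {Gate, Dest} -> Aircraft holds.

Yes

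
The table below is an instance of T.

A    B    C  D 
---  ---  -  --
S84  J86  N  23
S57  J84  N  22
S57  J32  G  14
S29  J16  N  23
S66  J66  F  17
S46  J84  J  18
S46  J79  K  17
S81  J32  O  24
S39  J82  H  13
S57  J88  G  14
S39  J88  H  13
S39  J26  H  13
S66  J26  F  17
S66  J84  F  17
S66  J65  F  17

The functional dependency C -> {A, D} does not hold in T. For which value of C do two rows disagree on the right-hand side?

C=N: 3 rows → {A,D} takes values {(S84, 23), (S57, 22), (S29, 23)} — violation
C=G: 2 rows → {A,D} = (S57, 14), (S57, 14) ✓
C=F: 4 rows → {A,D} = (S66, 17), (S66, 17), (S66, 17), (S66, 17) ✓
C=J: 1 row → {A,D} = (S46, 18) ✓
C=K: 1 row → {A,D} = (S46, 17) ✓
C=O: 1 row → {A,D} = (S81, 24) ✓
C=H: 3 rows → {A,D} = (S39, 13), (S39, 13), (S39, 13) ✓
The only C value with inconsistent RHS is C=N.

N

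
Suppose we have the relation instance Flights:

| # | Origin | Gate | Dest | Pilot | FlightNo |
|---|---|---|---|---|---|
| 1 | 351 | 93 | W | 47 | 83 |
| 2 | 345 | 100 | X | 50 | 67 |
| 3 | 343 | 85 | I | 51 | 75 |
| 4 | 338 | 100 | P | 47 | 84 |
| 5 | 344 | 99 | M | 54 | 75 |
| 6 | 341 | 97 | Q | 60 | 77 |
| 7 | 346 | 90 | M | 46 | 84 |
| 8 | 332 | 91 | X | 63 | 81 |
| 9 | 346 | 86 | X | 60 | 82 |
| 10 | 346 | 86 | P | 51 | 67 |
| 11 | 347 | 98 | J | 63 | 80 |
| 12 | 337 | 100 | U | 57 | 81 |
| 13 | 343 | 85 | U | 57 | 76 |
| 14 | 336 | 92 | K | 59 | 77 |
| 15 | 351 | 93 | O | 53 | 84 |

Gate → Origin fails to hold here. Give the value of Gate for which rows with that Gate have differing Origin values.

Gate=93: rows 1, 15 → Origin = 351, 351 ✓
Gate=100: rows 2, 4, 12 → Origin takes values {345, 338, 337} — violation
Gate=85: rows 3, 13 → Origin = 343, 343 ✓
Gate=99: row 5 → Origin = 344 ✓
Gate=97: row 6 → Origin = 341 ✓
Gate=90: row 7 → Origin = 346 ✓
Gate=91: row 8 → Origin = 332 ✓
Gate=86: rows 9, 10 → Origin = 346, 346 ✓
Gate=98: row 11 → Origin = 347 ✓
Gate=92: row 14 → Origin = 336 ✓
The only Gate value with inconsistent Origin is Gate=100.

100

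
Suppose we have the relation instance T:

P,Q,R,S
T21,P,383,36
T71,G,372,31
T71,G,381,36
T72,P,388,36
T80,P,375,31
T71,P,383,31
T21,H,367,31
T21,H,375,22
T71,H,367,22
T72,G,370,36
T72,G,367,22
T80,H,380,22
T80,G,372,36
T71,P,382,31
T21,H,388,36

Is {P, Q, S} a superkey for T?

No

Two distinct rows share (P=T71, Q=P, S=31), so {P, Q, S} does not determine every attribute — not a superkey.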